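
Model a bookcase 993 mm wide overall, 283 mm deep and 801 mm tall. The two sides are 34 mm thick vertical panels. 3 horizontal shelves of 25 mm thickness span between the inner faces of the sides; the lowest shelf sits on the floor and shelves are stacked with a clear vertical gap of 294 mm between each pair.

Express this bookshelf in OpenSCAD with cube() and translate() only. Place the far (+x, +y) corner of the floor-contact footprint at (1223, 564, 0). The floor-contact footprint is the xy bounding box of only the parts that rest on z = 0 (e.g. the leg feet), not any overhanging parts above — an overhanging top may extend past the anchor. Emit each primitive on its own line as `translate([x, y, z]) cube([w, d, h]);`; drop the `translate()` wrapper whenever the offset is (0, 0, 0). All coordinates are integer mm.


translate([230, 281, 0]) cube([34, 283, 801]);
translate([1189, 281, 0]) cube([34, 283, 801]);
translate([264, 281, 0]) cube([925, 283, 25]);
translate([264, 281, 319]) cube([925, 283, 25]);
translate([264, 281, 638]) cube([925, 283, 25]);


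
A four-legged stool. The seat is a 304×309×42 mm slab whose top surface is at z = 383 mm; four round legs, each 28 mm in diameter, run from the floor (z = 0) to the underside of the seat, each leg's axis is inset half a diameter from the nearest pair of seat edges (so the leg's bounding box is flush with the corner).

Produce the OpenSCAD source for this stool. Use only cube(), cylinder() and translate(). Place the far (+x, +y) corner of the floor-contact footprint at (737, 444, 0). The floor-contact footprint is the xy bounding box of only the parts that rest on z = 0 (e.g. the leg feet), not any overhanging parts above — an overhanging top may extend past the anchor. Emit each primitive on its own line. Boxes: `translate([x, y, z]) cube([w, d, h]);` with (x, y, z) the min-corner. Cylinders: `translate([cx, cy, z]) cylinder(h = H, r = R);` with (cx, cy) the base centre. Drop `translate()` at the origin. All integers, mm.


translate([433, 135, 341]) cube([304, 309, 42]);
translate([447, 149, 0]) cylinder(h = 341, r = 14);
translate([723, 149, 0]) cylinder(h = 341, r = 14);
translate([447, 430, 0]) cylinder(h = 341, r = 14);
translate([723, 430, 0]) cylinder(h = 341, r = 14);


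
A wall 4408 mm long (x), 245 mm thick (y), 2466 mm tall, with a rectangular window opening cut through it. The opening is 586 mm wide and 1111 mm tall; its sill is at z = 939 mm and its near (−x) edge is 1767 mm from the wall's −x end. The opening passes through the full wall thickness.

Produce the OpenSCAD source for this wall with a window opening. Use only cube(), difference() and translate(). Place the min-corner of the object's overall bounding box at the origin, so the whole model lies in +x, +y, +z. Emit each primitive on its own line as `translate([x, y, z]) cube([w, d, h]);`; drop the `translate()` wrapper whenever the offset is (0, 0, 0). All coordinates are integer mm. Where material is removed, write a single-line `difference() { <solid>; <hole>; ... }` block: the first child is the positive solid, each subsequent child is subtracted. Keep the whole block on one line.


difference() { cube([4408, 245, 2466]); translate([1767, 0, 939]) cube([586, 245, 1111]); }


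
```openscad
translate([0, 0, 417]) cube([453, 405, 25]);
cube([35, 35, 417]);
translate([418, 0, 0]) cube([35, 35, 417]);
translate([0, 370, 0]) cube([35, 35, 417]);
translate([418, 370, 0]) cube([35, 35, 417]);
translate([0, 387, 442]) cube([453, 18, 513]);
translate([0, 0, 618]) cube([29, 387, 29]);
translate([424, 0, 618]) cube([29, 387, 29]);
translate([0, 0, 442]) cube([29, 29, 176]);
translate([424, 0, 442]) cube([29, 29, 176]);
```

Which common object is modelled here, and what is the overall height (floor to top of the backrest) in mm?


A chair. The overall height is 955 mm.

A slab on four corner posts with a tall panel at the back — a chair. The seat slab sits at z = 417 with thickness 25, and the 513 mm backrest starts at the seat top, so the overall height is 417 + 25 + 513 = 955 mm.


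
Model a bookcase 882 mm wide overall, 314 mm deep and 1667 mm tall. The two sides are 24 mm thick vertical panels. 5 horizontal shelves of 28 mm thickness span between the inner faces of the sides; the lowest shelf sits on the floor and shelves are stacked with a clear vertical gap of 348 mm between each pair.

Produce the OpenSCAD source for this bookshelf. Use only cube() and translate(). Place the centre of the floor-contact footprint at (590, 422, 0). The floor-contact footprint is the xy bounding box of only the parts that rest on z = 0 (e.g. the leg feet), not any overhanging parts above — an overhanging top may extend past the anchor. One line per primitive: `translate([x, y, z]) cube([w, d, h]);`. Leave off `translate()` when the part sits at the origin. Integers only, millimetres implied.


translate([149, 265, 0]) cube([24, 314, 1667]);
translate([1007, 265, 0]) cube([24, 314, 1667]);
translate([173, 265, 0]) cube([834, 314, 28]);
translate([173, 265, 376]) cube([834, 314, 28]);
translate([173, 265, 752]) cube([834, 314, 28]);
translate([173, 265, 1128]) cube([834, 314, 28]);
translate([173, 265, 1504]) cube([834, 314, 28]);


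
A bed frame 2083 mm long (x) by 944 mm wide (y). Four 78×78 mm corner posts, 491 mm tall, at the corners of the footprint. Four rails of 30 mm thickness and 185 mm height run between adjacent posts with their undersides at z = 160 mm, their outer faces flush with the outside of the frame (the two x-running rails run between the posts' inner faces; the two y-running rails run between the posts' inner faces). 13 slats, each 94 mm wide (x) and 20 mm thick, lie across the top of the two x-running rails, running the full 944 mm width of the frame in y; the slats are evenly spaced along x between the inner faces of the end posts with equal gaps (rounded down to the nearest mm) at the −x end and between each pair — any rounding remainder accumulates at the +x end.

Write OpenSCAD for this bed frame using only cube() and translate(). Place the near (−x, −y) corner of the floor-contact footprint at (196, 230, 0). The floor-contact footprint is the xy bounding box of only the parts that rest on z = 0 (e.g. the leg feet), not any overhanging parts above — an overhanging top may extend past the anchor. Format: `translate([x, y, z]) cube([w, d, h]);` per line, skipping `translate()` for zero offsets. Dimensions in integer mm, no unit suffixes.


// slat z = rail_z + rail_h = 160 + 185 = 345
// slat gap = ⌊(1927 − 13·94) / 14⌋ = 50
translate([196, 230, 0]) cube([78, 78, 491]);
translate([196, 1096, 0]) cube([78, 78, 491]);
translate([2201, 230, 0]) cube([78, 78, 491]);
translate([2201, 1096, 0]) cube([78, 78, 491]);
translate([274, 230, 160]) cube([1927, 30, 185]);
translate([274, 1144, 160]) cube([1927, 30, 185]);
translate([196, 308, 160]) cube([30, 788, 185]);
translate([2249, 308, 160]) cube([30, 788, 185]);
translate([324, 230, 345]) cube([94, 944, 20]);
translate([468, 230, 345]) cube([94, 944, 20]);
translate([612, 230, 345]) cube([94, 944, 20]);
translate([756, 230, 345]) cube([94, 944, 20]);
translate([900, 230, 345]) cube([94, 944, 20]);
translate([1044, 230, 345]) cube([94, 944, 20]);
translate([1188, 230, 345]) cube([94, 944, 20]);
translate([1332, 230, 345]) cube([94, 944, 20]);
translate([1476, 230, 345]) cube([94, 944, 20]);
translate([1620, 230, 345]) cube([94, 944, 20]);
translate([1764, 230, 345]) cube([94, 944, 20]);
translate([1908, 230, 345]) cube([94, 944, 20]);
translate([2052, 230, 345]) cube([94, 944, 20]);


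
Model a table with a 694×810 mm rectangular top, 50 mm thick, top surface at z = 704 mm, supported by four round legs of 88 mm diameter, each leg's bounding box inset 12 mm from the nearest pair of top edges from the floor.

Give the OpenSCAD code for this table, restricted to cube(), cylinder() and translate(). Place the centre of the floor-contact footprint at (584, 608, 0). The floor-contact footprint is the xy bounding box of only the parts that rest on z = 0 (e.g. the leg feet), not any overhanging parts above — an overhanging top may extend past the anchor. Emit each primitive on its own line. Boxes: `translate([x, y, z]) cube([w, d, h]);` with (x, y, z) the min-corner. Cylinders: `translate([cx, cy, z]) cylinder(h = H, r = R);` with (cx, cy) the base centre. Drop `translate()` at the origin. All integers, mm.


translate([237, 203, 654]) cube([694, 810, 50]);
translate([293, 259, 0]) cylinder(h = 654, r = 44);
translate([875, 259, 0]) cylinder(h = 654, r = 44);
translate([293, 957, 0]) cylinder(h = 654, r = 44);
translate([875, 957, 0]) cylinder(h = 654, r = 44);


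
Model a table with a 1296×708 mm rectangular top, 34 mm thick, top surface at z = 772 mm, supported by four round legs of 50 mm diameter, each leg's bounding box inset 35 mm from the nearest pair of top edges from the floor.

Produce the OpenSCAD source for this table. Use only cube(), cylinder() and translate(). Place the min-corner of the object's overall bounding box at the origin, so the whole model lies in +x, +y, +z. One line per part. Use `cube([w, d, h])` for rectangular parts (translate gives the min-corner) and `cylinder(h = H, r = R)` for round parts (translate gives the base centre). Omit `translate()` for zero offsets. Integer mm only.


// leg_h = 772 - 34 = 738
translate([0, 0, 738]) cube([1296, 708, 34]);
translate([60, 60, 0]) cylinder(h = 738, r = 25);
translate([1236, 60, 0]) cylinder(h = 738, r = 25);
translate([60, 648, 0]) cylinder(h = 738, r = 25);
translate([1236, 648, 0]) cylinder(h = 738, r = 25);


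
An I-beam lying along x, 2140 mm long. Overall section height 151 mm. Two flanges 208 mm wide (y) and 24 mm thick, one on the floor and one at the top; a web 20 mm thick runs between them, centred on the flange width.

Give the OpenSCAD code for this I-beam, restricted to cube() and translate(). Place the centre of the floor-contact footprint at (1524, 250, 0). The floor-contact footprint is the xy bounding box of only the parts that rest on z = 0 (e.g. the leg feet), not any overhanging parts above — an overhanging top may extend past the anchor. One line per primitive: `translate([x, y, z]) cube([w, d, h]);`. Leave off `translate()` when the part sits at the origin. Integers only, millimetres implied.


translate([454, 146, 0]) cube([2140, 208, 24]);
translate([454, 240, 24]) cube([2140, 20, 103]);
translate([454, 146, 127]) cube([2140, 208, 24]);


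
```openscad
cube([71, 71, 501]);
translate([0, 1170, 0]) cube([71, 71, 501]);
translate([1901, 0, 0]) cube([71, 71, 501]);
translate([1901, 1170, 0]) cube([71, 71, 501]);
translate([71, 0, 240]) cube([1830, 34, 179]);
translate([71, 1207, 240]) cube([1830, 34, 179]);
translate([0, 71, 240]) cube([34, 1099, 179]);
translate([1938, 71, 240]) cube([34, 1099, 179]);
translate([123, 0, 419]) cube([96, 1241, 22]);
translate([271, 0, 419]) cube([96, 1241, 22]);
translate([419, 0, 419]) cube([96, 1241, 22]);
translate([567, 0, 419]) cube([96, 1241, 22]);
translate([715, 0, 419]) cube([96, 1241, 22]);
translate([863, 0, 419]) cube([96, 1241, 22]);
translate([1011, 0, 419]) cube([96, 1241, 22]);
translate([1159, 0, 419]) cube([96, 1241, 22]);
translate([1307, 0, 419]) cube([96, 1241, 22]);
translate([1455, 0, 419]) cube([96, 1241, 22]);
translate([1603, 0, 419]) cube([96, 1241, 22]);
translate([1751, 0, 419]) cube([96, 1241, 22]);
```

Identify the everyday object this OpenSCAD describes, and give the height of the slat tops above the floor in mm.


A bed frame. The slat-top height is 441 mm.

Four posts, four rails, and a row of slats — a bed frame. Slats sit on the rails at z = 240 + 179 = 419; with slat thickness 22, the top is 441 mm.


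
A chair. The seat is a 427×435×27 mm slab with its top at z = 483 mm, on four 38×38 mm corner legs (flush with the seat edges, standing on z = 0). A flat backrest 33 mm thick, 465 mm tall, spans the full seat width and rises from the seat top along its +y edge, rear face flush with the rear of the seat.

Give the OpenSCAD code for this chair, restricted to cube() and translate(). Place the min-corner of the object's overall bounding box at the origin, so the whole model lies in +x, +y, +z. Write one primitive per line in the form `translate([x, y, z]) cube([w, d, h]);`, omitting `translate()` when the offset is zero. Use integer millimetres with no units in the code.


translate([0, 0, 456]) cube([427, 435, 27]);
cube([38, 38, 456]);
translate([389, 0, 0]) cube([38, 38, 456]);
translate([0, 397, 0]) cube([38, 38, 456]);
translate([389, 397, 0]) cube([38, 38, 456]);
translate([0, 402, 483]) cube([427, 33, 465]);


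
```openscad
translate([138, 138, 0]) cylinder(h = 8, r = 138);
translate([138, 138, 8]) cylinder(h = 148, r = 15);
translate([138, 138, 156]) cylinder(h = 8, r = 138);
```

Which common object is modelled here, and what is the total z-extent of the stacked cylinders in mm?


A spool. The overall height is 164 mm.

Three coaxial cylinders, large–small–large — a spool. Two 8 mm flanges and a 148 mm core give 8 + 148 + 8 = 164 mm.


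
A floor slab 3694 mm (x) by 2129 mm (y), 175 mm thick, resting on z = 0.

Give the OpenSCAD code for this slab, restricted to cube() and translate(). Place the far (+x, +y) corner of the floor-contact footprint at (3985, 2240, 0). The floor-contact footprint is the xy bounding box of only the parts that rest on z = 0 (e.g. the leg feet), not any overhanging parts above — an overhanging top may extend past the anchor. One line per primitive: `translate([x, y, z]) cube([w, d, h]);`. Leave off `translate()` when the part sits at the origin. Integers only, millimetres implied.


translate([291, 111, 0]) cube([3694, 2129, 175]);


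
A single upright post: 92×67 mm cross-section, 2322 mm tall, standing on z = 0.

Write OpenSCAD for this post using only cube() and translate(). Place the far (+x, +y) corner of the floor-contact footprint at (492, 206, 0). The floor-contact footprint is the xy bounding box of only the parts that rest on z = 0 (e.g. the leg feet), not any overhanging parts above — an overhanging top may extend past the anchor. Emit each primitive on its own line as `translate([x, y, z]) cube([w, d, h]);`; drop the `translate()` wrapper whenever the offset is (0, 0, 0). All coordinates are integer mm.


translate([400, 139, 0]) cube([92, 67, 2322]);


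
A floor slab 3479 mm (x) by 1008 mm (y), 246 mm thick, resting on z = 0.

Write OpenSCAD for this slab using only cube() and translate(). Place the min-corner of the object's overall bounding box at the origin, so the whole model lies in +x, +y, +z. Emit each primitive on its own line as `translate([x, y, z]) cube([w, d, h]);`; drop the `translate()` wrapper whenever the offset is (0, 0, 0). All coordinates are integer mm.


cube([3479, 1008, 246]);


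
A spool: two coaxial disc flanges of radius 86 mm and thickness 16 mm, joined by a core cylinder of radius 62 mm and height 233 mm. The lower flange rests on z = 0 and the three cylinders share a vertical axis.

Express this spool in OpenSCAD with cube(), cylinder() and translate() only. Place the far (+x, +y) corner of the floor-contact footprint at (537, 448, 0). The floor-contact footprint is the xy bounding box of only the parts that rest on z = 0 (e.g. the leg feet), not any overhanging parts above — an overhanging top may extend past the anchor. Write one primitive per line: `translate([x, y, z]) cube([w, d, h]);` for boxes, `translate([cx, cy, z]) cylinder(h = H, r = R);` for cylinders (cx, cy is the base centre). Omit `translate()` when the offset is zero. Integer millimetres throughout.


translate([451, 362, 0]) cylinder(h = 16, r = 86);
translate([451, 362, 16]) cylinder(h = 233, r = 62);
translate([451, 362, 249]) cylinder(h = 16, r = 86);


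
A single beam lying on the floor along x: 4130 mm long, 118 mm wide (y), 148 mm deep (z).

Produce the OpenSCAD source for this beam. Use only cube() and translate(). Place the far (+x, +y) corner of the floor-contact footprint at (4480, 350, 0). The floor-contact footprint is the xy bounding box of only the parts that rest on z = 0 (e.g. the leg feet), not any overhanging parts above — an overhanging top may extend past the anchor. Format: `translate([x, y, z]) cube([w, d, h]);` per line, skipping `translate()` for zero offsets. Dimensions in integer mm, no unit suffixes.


translate([350, 232, 0]) cube([4130, 118, 148]);


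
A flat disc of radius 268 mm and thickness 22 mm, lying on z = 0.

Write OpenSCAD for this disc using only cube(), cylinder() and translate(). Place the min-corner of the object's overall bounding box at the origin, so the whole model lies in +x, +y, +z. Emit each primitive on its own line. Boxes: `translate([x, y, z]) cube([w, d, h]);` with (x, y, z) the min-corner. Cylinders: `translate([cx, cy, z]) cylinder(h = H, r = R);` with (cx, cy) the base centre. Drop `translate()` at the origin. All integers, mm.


translate([268, 268, 0]) cylinder(h = 22, r = 268);


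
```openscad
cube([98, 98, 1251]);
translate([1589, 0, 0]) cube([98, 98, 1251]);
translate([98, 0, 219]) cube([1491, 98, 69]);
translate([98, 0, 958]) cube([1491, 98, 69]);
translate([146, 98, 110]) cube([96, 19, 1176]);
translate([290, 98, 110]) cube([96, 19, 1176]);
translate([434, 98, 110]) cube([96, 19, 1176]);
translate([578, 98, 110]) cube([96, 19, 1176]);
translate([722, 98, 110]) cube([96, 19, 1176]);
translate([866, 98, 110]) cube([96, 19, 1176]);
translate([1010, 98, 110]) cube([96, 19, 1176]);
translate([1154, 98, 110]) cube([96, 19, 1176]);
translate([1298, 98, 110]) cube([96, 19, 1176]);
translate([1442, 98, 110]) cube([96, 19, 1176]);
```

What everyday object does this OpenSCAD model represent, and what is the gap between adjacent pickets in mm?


A fence section. The picket gap is 48 mm.

Two posts, two rails, 10 pickets — a fence section. Span 1491 mm holds 10 pickets of 96 mm with 11 equal gaps: ⌊(1491 − 10·96) / 11⌋ = 48 mm.


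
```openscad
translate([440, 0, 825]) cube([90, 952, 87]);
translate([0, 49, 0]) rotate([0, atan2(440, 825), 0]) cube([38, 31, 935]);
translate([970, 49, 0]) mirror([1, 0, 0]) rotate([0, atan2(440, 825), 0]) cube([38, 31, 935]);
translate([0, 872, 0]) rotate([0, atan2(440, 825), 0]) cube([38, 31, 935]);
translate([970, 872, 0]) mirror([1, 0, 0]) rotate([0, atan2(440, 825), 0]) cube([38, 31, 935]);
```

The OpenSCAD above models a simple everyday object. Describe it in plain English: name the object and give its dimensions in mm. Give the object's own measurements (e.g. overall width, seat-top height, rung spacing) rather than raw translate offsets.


A sawhorse. A 90×952×87 mm beam (x, y, z) sits on two A-frame leg pairs. Each pair is two raked legs of 38×31 mm section (31 mm along y) splaying symmetrically in x. Each leg rises 825 mm vertically over 440 mm of horizontal reach and is 935 mm long along its own axis. Every leg's outer bottom edge rests on the floor and its outer top edge meets a bottom edge of the beam — the left legs (tilting toward +x) meet the beam's −x bottom edge, the right legs (their mirror images, tilting toward −x) meet its +x bottom edge — so the leg tops tuck under the beam, the beam's underside is 825 mm above the floor, and the feet are 970 mm apart outside-to-outside with the beam centred between them. The two leg pairs are set in 49 mm from either end of the beam.


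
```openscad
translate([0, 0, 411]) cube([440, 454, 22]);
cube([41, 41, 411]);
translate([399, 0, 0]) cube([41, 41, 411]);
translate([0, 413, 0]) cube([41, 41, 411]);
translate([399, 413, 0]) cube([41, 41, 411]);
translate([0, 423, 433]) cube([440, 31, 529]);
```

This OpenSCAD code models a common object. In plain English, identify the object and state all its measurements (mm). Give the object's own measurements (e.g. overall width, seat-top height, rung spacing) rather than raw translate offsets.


A chair. The seat is a 440×454×22 mm slab with its top at z = 433 mm, on four 41×41 mm corner legs (flush with the seat edges, standing on z = 0). A flat backrest 31 mm thick, 529 mm tall, spans the full seat width and rises from the seat top along its +y edge, rear face flush with the rear of the seat.


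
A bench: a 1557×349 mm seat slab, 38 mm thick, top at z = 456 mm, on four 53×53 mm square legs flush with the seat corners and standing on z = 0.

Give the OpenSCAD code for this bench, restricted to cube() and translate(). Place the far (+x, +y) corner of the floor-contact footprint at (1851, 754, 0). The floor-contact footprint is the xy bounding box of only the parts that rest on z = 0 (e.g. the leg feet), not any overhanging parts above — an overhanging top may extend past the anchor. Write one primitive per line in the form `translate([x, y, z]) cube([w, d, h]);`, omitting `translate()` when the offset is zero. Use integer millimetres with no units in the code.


translate([294, 405, 418]) cube([1557, 349, 38]);
translate([294, 405, 0]) cube([53, 53, 418]);
translate([294, 701, 0]) cube([53, 53, 418]);
translate([1798, 405, 0]) cube([53, 53, 418]);
translate([1798, 701, 0]) cube([53, 53, 418]);


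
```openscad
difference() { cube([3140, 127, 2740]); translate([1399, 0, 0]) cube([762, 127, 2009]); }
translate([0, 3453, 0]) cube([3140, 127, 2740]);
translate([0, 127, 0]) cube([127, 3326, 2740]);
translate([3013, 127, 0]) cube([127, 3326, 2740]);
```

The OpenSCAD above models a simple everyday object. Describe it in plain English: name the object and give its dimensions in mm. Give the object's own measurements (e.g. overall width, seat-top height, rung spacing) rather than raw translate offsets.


A single room: four walls, each 2740 mm tall and 127 mm thick, enclosing an outside footprint 3140×3580 mm (x × y), no floor or roof. The front and back walls (−y and +y sides) run the full x-width; the side walls fit between their inner faces. A door opening 762 mm wide and 2009 mm tall is cut through the front wall from the floor up, its −x edge 1399 mm from the wall's −x end.


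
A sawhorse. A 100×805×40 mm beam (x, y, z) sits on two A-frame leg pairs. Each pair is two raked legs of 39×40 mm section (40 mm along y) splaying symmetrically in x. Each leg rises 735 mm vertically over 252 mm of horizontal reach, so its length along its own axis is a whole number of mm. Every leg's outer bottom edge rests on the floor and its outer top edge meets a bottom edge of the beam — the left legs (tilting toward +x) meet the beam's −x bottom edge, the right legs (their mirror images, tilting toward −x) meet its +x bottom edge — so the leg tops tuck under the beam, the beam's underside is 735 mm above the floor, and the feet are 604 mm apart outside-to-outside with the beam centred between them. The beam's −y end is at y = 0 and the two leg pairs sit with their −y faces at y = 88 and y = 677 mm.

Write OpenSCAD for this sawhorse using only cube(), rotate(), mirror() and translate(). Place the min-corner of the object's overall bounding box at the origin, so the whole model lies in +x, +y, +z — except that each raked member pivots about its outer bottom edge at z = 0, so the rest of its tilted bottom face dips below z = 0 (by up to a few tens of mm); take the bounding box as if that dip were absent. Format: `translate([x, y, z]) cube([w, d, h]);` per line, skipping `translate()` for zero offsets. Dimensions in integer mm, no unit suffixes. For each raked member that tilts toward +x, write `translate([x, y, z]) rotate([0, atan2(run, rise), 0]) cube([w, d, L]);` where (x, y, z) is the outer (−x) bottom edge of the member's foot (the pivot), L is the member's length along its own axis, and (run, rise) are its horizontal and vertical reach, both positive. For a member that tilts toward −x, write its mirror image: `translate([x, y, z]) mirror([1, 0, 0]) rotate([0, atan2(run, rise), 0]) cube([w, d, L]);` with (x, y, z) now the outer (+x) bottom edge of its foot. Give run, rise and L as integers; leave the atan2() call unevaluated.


translate([252, 0, 735]) cube([100, 805, 40]);
translate([0, 88, 0]) rotate([0, atan2(252, 735), 0]) cube([39, 40, 777]);
translate([604, 88, 0]) mirror([1, 0, 0]) rotate([0, atan2(252, 735), 0]) cube([39, 40, 777]);
translate([0, 677, 0]) rotate([0, atan2(252, 735), 0]) cube([39, 40, 777]);
translate([604, 677, 0]) mirror([1, 0, 0]) rotate([0, atan2(252, 735), 0]) cube([39, 40, 777]);


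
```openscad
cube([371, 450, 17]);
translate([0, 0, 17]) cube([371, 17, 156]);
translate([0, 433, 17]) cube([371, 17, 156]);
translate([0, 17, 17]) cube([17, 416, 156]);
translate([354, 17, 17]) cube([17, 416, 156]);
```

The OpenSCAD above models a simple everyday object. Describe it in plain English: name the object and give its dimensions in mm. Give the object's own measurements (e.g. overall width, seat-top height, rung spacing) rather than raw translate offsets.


An open-topped rectangular box: outside dimensions 371×450×173 mm, with a uniform wall and base thickness of 17 mm. The base is a full 371×450 slab on the floor; four walls sit on top of the base. The front and back walls (the −y and +y sides) span the full width; the two side walls fit between them.


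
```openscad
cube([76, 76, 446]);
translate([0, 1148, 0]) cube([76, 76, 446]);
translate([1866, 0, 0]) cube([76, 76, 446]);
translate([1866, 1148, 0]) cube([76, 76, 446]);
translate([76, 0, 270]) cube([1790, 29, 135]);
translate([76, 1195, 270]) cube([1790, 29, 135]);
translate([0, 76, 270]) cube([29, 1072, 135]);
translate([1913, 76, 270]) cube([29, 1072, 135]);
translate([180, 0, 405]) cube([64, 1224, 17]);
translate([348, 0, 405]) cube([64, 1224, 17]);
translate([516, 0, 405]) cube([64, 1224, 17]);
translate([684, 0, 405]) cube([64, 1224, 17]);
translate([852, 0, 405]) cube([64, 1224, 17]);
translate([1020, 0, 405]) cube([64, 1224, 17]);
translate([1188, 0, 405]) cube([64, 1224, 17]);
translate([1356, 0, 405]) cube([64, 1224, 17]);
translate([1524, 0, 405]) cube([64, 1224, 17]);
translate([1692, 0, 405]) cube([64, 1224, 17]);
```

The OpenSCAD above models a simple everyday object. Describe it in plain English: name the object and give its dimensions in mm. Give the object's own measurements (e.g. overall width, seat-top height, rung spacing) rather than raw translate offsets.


A bed frame 1942 mm long (x) by 1224 mm wide (y). Four 76×76 mm corner posts, 446 mm tall, at the corners of the footprint. Four rails of 29 mm thickness and 135 mm height run between adjacent posts with their undersides at z = 270 mm, their outer faces flush with the outside of the frame (the two x-running rails run between the posts' inner faces; the two y-running rails run between the posts' inner faces). 10 slats, each 64 mm wide (x) and 17 mm thick, lie across the top of the two x-running rails, running the full 1224 mm width of the frame in y; along x they sit between the end posts with a 104 mm gap after the −x posts and between neighbouring slats, leaving 110 mm before the +x posts.


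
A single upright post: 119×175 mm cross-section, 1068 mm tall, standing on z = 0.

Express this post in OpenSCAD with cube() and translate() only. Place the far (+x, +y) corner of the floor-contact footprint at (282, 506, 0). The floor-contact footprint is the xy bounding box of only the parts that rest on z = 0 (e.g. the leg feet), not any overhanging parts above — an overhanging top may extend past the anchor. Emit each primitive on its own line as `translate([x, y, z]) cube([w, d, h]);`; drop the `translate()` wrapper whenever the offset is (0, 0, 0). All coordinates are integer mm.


translate([163, 331, 0]) cube([119, 175, 1068]);


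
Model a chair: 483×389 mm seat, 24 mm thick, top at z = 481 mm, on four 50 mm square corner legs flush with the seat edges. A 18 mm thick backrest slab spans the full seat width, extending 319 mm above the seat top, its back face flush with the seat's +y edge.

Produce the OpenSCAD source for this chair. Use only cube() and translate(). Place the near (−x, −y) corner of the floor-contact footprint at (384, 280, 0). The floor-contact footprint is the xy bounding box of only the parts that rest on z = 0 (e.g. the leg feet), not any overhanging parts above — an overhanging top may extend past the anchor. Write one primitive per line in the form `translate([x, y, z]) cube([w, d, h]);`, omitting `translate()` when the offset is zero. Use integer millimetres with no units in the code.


translate([384, 280, 457]) cube([483, 389, 24]);
translate([384, 280, 0]) cube([50, 50, 457]);
translate([817, 280, 0]) cube([50, 50, 457]);
translate([384, 619, 0]) cube([50, 50, 457]);
translate([817, 619, 0]) cube([50, 50, 457]);
translate([384, 651, 481]) cube([483, 18, 319]);


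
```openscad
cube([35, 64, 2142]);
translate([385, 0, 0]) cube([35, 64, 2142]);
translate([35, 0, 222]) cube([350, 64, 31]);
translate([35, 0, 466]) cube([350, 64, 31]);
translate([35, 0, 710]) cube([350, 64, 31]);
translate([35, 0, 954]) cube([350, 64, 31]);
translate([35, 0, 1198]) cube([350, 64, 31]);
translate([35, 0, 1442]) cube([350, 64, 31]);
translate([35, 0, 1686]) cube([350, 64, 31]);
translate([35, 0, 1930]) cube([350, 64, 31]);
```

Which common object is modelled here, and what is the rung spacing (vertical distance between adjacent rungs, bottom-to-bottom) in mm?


A ladder. The rung spacing is 244 mm.

Two tall 35×64 posts with 8 short bars between them — a ladder. Adjacent rungs sit at z = 222 and z = 466, so the spacing is 466 − 222 = 244 mm.


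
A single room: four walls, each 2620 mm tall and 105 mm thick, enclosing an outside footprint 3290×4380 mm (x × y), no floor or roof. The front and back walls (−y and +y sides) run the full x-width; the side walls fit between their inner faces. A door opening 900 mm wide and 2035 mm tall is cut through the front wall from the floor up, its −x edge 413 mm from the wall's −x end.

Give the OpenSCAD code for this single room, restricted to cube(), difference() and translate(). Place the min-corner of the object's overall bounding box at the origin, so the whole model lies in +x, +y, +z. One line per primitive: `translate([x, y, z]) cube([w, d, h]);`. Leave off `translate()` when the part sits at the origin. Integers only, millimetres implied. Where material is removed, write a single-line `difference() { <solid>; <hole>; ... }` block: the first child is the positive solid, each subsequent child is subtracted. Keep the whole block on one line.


difference() { cube([3290, 105, 2620]); translate([413, 0, 0]) cube([900, 105, 2035]); }
translate([0, 4275, 0]) cube([3290, 105, 2620]);
translate([0, 105, 0]) cube([105, 4170, 2620]);
translate([3185, 105, 0]) cube([105, 4170, 2620]);


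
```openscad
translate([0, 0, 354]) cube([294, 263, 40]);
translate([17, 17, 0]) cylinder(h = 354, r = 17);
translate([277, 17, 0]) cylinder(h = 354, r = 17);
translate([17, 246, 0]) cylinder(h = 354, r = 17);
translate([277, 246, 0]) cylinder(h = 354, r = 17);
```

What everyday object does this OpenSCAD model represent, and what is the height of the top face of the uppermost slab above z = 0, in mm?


A stool. The seat height is 394 mm.

A 294×263×40 slab at z = 354 on four corner cylinders — a stool. The seat top is 354 + 40 = 394 mm.


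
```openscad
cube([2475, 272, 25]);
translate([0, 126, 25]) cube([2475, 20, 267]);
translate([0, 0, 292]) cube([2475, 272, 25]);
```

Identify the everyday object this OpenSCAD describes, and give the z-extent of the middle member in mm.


An I-beam. The web height is 267 mm.

Two wide flanges with a thin centred web — an I-beam. Overall 317 mm minus two 25 mm flanges gives a web of 317 − 2·25 = 267 mm.


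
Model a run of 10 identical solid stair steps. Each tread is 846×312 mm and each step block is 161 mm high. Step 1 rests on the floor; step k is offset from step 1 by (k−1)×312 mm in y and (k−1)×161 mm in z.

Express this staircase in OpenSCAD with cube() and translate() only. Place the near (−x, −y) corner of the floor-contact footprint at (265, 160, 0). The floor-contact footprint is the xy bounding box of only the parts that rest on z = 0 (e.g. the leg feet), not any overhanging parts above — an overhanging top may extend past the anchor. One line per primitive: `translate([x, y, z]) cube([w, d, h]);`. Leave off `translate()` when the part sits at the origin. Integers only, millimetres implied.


translate([265, 160, 0]) cube([846, 312, 161]);
translate([265, 472, 161]) cube([846, 312, 161]);
translate([265, 784, 322]) cube([846, 312, 161]);
translate([265, 1096, 483]) cube([846, 312, 161]);
translate([265, 1408, 644]) cube([846, 312, 161]);
translate([265, 1720, 805]) cube([846, 312, 161]);
translate([265, 2032, 966]) cube([846, 312, 161]);
translate([265, 2344, 1127]) cube([846, 312, 161]);
translate([265, 2656, 1288]) cube([846, 312, 161]);
translate([265, 2968, 1449]) cube([846, 312, 161]);


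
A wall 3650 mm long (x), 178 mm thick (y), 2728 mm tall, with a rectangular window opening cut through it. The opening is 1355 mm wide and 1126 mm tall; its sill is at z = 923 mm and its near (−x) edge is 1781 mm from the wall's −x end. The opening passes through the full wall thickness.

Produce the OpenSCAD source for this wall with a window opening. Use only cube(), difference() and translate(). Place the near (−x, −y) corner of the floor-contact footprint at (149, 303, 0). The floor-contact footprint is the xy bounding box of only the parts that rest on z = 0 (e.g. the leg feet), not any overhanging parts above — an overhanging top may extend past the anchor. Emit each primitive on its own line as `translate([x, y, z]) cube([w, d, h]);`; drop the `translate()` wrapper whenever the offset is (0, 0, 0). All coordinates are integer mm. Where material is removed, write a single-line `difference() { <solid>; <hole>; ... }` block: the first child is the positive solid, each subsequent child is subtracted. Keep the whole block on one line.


difference() { translate([149, 303, 0]) cube([3650, 178, 2728]); translate([1930, 303, 923]) cube([1355, 178, 1126]); }


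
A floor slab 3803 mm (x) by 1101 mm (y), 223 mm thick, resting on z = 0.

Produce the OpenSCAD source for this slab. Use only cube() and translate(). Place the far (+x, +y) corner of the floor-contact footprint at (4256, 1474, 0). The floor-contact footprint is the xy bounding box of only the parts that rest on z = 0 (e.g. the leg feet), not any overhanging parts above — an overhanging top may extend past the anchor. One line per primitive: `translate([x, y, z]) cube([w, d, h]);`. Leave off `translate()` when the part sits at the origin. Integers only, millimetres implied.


translate([453, 373, 0]) cube([3803, 1101, 223]);


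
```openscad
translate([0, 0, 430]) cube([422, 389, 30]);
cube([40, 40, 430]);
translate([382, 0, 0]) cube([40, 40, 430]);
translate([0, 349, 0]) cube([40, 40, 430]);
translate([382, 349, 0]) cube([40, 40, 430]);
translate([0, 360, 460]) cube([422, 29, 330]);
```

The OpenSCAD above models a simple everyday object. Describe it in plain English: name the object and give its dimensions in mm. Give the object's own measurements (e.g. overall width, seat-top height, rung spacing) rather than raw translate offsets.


A chair. The seat is a 422×389×30 mm slab with its top at z = 460 mm, on four 40×40 mm corner legs (flush with the seat edges, standing on z = 0). A flat backrest 29 mm thick, 330 mm tall, spans the full seat width and rises from the seat top along its +y edge, rear face flush with the rear of the seat.


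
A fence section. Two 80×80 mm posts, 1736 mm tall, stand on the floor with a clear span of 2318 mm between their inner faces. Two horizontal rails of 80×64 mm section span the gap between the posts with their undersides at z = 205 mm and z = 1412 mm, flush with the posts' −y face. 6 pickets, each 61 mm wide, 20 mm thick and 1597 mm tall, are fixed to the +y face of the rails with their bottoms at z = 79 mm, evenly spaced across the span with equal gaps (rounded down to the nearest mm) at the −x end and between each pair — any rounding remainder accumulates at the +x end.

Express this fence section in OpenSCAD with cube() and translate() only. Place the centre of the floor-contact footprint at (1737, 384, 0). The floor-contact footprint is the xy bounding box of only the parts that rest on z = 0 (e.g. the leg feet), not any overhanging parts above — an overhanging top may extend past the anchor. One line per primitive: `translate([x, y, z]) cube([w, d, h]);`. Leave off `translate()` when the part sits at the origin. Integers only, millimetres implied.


translate([498, 344, 0]) cube([80, 80, 1736]);
translate([2896, 344, 0]) cube([80, 80, 1736]);
translate([578, 344, 205]) cube([2318, 80, 64]);
translate([578, 344, 1412]) cube([2318, 80, 64]);
translate([856, 424, 79]) cube([61, 20, 1597]);
translate([1195, 424, 79]) cube([61, 20, 1597]);
translate([1534, 424, 79]) cube([61, 20, 1597]);
translate([1873, 424, 79]) cube([61, 20, 1597]);
translate([2212, 424, 79]) cube([61, 20, 1597]);
translate([2551, 424, 79]) cube([61, 20, 1597]);


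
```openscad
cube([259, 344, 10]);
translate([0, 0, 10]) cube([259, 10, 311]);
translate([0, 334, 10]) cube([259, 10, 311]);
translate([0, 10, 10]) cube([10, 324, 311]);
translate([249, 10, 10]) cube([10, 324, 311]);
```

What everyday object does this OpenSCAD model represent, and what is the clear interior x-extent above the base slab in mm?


An open box. The internal width is 239 mm.

A 259×344 base slab with four walls standing on it — an open box. The base is 259 mm wide and the walls are 10 mm thick, so the internal width is 259 − 2 × 10 = 239 mm.


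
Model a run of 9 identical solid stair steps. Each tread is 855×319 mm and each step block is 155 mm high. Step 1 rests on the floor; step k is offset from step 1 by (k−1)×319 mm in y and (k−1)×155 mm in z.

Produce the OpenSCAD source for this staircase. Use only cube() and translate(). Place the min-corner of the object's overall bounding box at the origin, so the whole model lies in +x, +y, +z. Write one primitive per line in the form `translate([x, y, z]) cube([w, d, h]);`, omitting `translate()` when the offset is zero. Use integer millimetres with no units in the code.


cube([855, 319, 155]);
translate([0, 319, 155]) cube([855, 319, 155]);
translate([0, 638, 310]) cube([855, 319, 155]);
translate([0, 957, 465]) cube([855, 319, 155]);
translate([0, 1276, 620]) cube([855, 319, 155]);
translate([0, 1595, 775]) cube([855, 319, 155]);
translate([0, 1914, 930]) cube([855, 319, 155]);
translate([0, 2233, 1085]) cube([855, 319, 155]);
translate([0, 2552, 1240]) cube([855, 319, 155]);


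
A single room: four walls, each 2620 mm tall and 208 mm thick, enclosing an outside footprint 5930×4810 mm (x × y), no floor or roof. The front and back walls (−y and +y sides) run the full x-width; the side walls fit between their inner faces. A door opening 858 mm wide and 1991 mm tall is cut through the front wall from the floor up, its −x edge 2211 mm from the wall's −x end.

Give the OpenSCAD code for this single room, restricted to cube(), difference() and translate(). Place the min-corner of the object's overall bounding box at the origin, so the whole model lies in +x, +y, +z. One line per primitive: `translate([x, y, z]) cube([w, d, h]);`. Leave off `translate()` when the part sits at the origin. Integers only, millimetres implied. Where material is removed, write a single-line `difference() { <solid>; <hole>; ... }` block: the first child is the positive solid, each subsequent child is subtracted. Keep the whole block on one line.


difference() { cube([5930, 208, 2620]); translate([2211, 0, 0]) cube([858, 208, 1991]); }
translate([0, 4602, 0]) cube([5930, 208, 2620]);
translate([0, 208, 0]) cube([208, 4394, 2620]);
translate([5722, 208, 0]) cube([208, 4394, 2620]);


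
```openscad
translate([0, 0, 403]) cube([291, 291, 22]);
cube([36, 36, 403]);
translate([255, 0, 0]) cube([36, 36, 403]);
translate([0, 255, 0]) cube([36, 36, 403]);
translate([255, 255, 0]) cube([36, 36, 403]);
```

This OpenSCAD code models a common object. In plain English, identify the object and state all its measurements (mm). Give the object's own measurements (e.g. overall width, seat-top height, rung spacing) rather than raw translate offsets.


A simple wooden stool: a rectangular seat 291 mm (x) by 291 mm (y), 22 mm thick, top face at z = 425 mm, on four square legs, each 36×36 mm in cross-section. The legs rest on z = 0, each flush with a corner of the seat.
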